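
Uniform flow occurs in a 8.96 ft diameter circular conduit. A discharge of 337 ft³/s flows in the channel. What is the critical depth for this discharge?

At critical depth, Q² T / (g A³) = 1, i.e. A³/T = Q²/g = 337²/32.2 = 3527.
Try y = 5.31 ft: A³/T = 6696 — high.
Try y = 4.49 ft: A³/T = 3527 — close enough.

y_c = 4.49 ft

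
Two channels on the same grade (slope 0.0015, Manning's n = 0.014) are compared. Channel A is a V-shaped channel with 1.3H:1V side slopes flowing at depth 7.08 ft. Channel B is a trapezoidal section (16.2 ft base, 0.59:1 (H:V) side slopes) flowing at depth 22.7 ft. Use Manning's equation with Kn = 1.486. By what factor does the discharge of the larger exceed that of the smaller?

Channel A: For a triangular section with side slope z = 1.3: A = zy² = 1.3×7.08² = 65.16 ft²; P = 2y√(1+z²) = 2×7.08×1.64 = 23.22 ft. Hydraulic radius R = A/P = 65.16/23.22 = 2.806 ft. Q_A = (1.486/0.014)·65.16·2.806^(2/3)·√0.0015 = 532.9 ft³/s.
Channel B: With bottom width b = 16.2 ft and side slope z = 0.59: A = (b + zy)y = (16.2 + 0.59×22.7)×22.7 = 671.8 ft²; P = b + 2y√(1+z²) = 16.2 + 2×22.7×1.161 = 68.91 ft. Hydraulic radius R = A/P = 671.8/68.91 = 9.748 ft. Q_B = (1.486/0.014)·671.8·9.748^(2/3)·√0.0015 = 12600 ft³/s.
The larger discharge is 12600 ft³/s and the smaller is 532.9 ft³/s; the ratio is 23.6.

23.6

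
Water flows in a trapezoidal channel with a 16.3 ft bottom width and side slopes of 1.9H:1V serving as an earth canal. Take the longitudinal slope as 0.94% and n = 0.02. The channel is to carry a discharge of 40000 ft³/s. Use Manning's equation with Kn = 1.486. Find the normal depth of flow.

y_n = 20.5 ft

Manning's equation rearranged: A R^(2/3) = nQ / (1.486·√S) = 0.02 × 40000 / (1.486 × √0.0094) = 5553.
At y = 16.7 ft: A R^(2/3) = 3500 — short.
At y = 26 ft: A R^(2/3) = 9613 — over.
At y = 20.5 ft: A R^(2/3) = 5553 — matches.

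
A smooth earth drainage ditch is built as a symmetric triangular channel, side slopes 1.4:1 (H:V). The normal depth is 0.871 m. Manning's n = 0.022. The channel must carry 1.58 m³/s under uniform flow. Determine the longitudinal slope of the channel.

S = 0.00427

For a triangular section with side slope z = 1.4: A = zy² = 1.4×0.871² = 1.062 m²; P = 2y√(1+z²) = 2×0.871×1.72 = 2.997 m.
Hydraulic radius R = A/P = 1.062/2.997 = 0.3544 m.
From Manning's equation, S = [nQ / (1 A R^(2/3))]² = [0.022 × 1.58 / (1 × 1.062 × 0.3544^(2/3))]² = 0.00427.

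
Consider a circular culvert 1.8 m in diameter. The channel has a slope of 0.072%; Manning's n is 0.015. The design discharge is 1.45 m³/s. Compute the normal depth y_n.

Manning's equation rearranged: A R^(2/3) = nQ / (1·√S) = 0.015 × 1.45 / (√0.00072) = 0.8106.
Try y = 1.15 m: A R^(2/3) = 1.103 — high.
Try y = 0.657 m: A R^(2/3) = 0.4251 — low.
Try y = 0.945 m: A R^(2/3) = 0.8109 — matches.

y_n = 0.945 m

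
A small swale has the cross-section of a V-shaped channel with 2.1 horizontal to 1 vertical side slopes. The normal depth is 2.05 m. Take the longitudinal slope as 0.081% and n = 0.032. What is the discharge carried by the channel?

Q = 7.45 m³/s

For a triangular section with side slope z = 2.1: A = zy² = 2.1×2.05² = 8.825 m²; P = 2y√(1+z²) = 2×2.05×2.326 = 9.536 m.
Hydraulic radius R = A/P = 8.825/9.536 = 0.9254 m.
Manning's equation: Q = (1/n) A R^(2/3) S^(1/2) = (1/0.032) × 8.825 × 0.9254^(2/3) × 0.00081^(1/2) = 7.45 m³/s.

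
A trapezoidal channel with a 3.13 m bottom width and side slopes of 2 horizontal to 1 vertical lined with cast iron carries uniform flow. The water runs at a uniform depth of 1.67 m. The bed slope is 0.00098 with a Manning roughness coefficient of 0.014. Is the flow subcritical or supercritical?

With bottom width b = 3.13 m and side slope z = 2: A = (b + zy)y = (3.13 + 2×1.67)×1.67 = 10.8 m²; P = b + 2y√(1+z²) = 3.13 + 2×1.67×2.236 = 10.6 m.
Hydraulic radius R = A/P = 10.8/10.6 = 1.019 m.
V = (1/n) R^(2/3) √S = (1/0.014) × 1.019^(2/3) × √0.00098 = 2.265 m/s. Hydraulic depth D_h = A/T = 10.8/9.81 = 1.101 m.
Froude number Fr = V/√(g·D_h) = 2.265/√(9.81×1.101) = 0.689, which is less than 1, so the flow is subcritical.

subcritical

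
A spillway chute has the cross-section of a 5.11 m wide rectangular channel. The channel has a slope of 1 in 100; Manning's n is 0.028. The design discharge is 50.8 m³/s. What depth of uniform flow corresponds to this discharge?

Manning's equation rearranged: A R^(2/3) = nQ / (1·√S) = 0.028 × 50.8 / (√0.01) = 14.22.
Trying y = 2.12 m: A R^(2/3) = 11.95 — low.
Trying y = 2.82 m: A R^(2/3) = 17.52 — high.
Trying y = 2.41 m: A R^(2/3) = 14.22 — ≈ 14.22.

y_n = 2.41 m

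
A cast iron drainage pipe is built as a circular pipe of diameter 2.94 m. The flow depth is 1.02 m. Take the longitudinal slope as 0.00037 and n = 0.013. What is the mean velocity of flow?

V = 1.01 m/s

For a circular section of diameter D = 2.94 m at depth y = 1.02 m, the central angle is θ = 2 arccos(1 − 2y/D) = 2.519 rad. Then A = (D²/8)(θ − sin θ) = 2.092 m² and P = Dθ/2 = 3.703 m.
Hydraulic radius R = A/P = 2.092/3.703 = 0.565 m.
From Manning's equation, V = (1/n) R^(2/3) S^(1/2) = (1/0.013) × 0.565^(2/3) × 0.00037^(1/2) = 1.01 m/s.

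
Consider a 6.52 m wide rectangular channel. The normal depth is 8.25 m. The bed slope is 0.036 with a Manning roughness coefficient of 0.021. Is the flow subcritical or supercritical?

supercritical

Flow area A = b·y = 6.52 × 8.25 = 53.79 m². Wetted perimeter P = b + 2y = 6.52 + 2×8.25 = 23.02 m.
Hydraulic radius R = A/P = 53.79/23.02 = 2.337 m.
V = (1/n) R^(2/3) √S = (1/0.021) × 2.337^(2/3) × √0.036 = 15.91 m/s. Hydraulic depth D_h = A/T = 53.79/6.52 = 8.25 m.
Froude number Fr = V/√(g·D_h) = 15.91/√(9.81×8.25) = 1.77, which is greater than 1, so the flow is supercritical.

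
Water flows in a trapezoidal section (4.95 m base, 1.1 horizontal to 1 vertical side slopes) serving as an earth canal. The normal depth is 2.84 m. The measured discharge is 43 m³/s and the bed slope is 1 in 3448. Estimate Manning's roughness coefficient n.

n = 0.013

With bottom width b = 4.95 m and side slope z = 1.1: A = (b + zy)y = (4.95 + 1.1×2.84)×2.84 = 22.93 m²; P = b + 2y√(1+z²) = 4.95 + 2×2.84×1.487 = 13.39 m.
Hydraulic radius R = A/P = 22.93/13.39 = 1.712 m.
Rearranging Manning's equation: n = (1/Q) A R^(2/3) S^(1/2) = (1/43) × 22.93 × 1.712^(2/3) × √0.00029 = 0.013.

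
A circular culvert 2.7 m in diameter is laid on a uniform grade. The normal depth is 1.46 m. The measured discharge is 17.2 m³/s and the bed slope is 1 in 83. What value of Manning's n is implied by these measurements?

For a circular section of diameter D = 2.7 m at depth y = 1.46 m, the central angle is θ = 2 arccos(1 − 2y/D) = 3.305 rad. Then A = (D²/8)(θ − sin θ) = 3.159 m² and P = Dθ/2 = 4.461 m.
Hydraulic radius R = A/P = 3.159/4.461 = 0.7082 m.
Rearranging Manning's equation: n = (1/Q) A R^(2/3) S^(1/2) = (1/17.2) × 3.159 × 0.7082^(2/3) × √0.01205 = 0.016.

n = 0.016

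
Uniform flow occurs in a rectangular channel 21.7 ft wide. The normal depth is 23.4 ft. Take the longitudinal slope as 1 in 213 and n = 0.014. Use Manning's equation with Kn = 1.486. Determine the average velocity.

V = 27.6 ft/s

Flow area A = b·y = 21.7 × 23.4 = 507.8 ft². Wetted perimeter P = b + 2y = 21.7 + 2×23.4 = 68.5 ft.
Hydraulic radius R = A/P = 507.8/68.5 = 7.413 ft.
From Manning's equation, V = (1.486/n) R^(2/3) S^(1/2) = (1.486/0.014) × 7.413^(2/3) × 0.004695^(1/2) = 27.6 ft/s.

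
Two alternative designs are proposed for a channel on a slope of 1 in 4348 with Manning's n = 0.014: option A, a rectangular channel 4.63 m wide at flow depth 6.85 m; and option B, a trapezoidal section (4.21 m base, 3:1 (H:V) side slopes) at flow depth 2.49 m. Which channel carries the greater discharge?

channel A

Channel A: Flow area A = b·y = 4.63 × 6.85 = 31.72 m². Wetted perimeter P = b + 2y = 4.63 + 2×6.85 = 18.33 m. Hydraulic radius R = A/P = 31.72/18.33 = 1.73 m. Q_A = (1/0.014)·31.72·1.73^(2/3)·√0.00023 = 49.52 m³/s.
Channel B: With bottom width b = 4.21 m and side slope z = 3: A = (b + zy)y = (4.21 + 3×2.49)×2.49 = 29.08 m²; P = b + 2y√(1+z²) = 4.21 + 2×2.49×3.162 = 19.96 m. Hydraulic radius R = A/P = 29.08/19.96 = 1.457 m. Q_B = (1/0.014)·29.08·1.457^(2/3)·√0.00023 = 40.49 m³/s.
Q_A = 49.52 m³/s vs Q_B = 40.49 m³/s, so channel A carries more.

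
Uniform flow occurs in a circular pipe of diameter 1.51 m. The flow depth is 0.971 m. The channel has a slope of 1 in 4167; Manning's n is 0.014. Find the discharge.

For a circular section of diameter D = 1.51 m at depth y = 0.971 m, the central angle is θ = 2 arccos(1 − 2y/D) = 3.722 rad. Then A = (D²/8)(θ − sin θ) = 1.217 m² and P = Dθ/2 = 2.81 m.
Hydraulic radius R = A/P = 1.217/2.81 = 0.4331 m.
Manning's equation: Q = (1/n) A R^(2/3) S^(1/2) = (1/0.014) × 1.217 × 0.4331^(2/3) × 0.00024^(1/2) = 0.771 m³/s.

Q = 0.771 m³/s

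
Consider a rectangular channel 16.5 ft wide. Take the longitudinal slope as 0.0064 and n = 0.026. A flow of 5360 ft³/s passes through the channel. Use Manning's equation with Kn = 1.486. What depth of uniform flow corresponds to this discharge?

y_n = 21.6 ft

Manning's equation rearranged: A R^(2/3) = nQ / (1.486·√S) = 0.026 × 5360 / (1.486 × √0.0064) = 1172.
Trying y = 17.2 ft: A R^(2/3) = 892.4 — too small.
Trying y = 27.3 ft: A R^(2/3) = 1542 — too large.
Trying y = 21.6 ft: A R^(2/3) = 1173 — matches.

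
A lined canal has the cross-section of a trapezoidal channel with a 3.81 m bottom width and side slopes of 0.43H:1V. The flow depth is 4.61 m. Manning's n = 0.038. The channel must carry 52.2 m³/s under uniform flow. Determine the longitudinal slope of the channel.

With bottom width b = 3.81 m and side slope z = 0.43: A = (b + zy)y = (3.81 + 0.43×4.61)×4.61 = 26.7 m²; P = b + 2y√(1+z²) = 3.81 + 2×4.61×1.089 = 13.85 m.
Hydraulic radius R = A/P = 26.7/13.85 = 1.928 m.
From Manning's equation, S = [nQ / (1 A R^(2/3))]² = [0.038 × 52.2 / (1 × 26.7 × 1.928^(2/3))]² = 0.0023.

S = 0.0023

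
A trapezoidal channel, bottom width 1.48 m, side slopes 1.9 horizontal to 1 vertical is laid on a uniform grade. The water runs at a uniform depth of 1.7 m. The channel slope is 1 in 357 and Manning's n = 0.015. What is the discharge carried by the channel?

With bottom width b = 1.48 m and side slope z = 1.9: A = (b + zy)y = (1.48 + 1.9×1.7)×1.7 = 8.007 m²; P = b + 2y√(1+z²) = 1.48 + 2×1.7×2.147 = 8.78 m.
Hydraulic radius R = A/P = 8.007/8.78 = 0.9119 m.
Manning's equation: Q = (1/n) A R^(2/3) S^(1/2) = (1/0.015) × 8.007 × 0.9119^(2/3) × 0.002801^(1/2) = 26.6 m³/s.

Q = 26.6 m³/s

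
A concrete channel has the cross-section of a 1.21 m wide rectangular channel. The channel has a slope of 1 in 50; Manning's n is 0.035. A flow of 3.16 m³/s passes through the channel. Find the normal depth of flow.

Manning's equation rearranged: A R^(2/3) = nQ / (1·√S) = 0.035 × 3.16 / (√0.02) = 0.7821.
Try y = 1.33 m: A R^(2/3) = 0.8966 — too large.
Try y = 0.919 m: A R^(2/3) = 0.5678 — too small.
Try y = 1.19 m: A R^(2/3) = 0.7831 — matches.

y_n = 1.19 m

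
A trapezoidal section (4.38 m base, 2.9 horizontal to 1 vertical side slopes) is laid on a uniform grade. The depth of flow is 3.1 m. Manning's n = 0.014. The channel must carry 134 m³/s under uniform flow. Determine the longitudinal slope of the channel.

S = 0.000956

With bottom width b = 4.38 m and side slope z = 2.9: A = (b + zy)y = (4.38 + 2.9×3.1)×3.1 = 41.45 m²; P = b + 2y√(1+z²) = 4.38 + 2×3.1×3.068 = 23.4 m.
Hydraulic radius R = A/P = 41.45/23.4 = 1.771 m.
From Manning's equation, S = [nQ / (1 A R^(2/3))]² = [0.014 × 134 / (1 × 41.45 × 1.771^(2/3))]² = 0.000956.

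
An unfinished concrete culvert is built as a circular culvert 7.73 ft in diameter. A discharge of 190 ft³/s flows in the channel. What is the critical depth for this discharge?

At critical depth, Q² T / (g A³) = 1, i.e. A³/T = Q²/g = 190²/32.2 = 1121.
At y = 3.81 ft: A³/T = 1582 — too large.
At y = 2.52 ft: A³/T = 323.3 — too small.
At y = 3.48 ft: A³/T = 1119 — matches.

y_c = 3.48 ft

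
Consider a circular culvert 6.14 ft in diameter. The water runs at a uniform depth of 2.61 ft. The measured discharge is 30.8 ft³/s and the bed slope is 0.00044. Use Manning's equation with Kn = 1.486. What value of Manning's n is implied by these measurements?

For a circular section of diameter D = 6.14 ft at depth y = 2.61 ft, the central angle is θ = 2 arccos(1 − 2y/D) = 2.841 rad. Then A = (D²/8)(θ − sin θ) = 11.99 ft² and P = Dθ/2 = 8.721 ft.
Hydraulic radius R = A/P = 11.99/8.721 = 1.375 ft.
Rearranging Manning's equation: n = (1.486/Q) A R^(2/3) S^(1/2) = (1.486/30.8) × 11.99 × 1.375^(2/3) × √0.00044 = 0.015.

n = 0.015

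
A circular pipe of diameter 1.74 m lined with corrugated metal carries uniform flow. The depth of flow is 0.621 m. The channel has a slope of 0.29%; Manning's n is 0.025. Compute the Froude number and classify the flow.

For a circular section of diameter D = 1.74 m at depth y = 0.621 m, the central angle is θ = 2 arccos(1 − 2y/D) = 2.561 rad. Then A = (D²/8)(θ − sin θ) = 0.7617 m² and P = Dθ/2 = 2.228 m.
Hydraulic radius R = A/P = 0.7617/2.228 = 0.3418 m.
V = (1/n) R^(2/3) √S = (1/0.025) × 0.3418^(2/3) × √0.0029 = 1.053 m/s. Hydraulic depth D_h = A/T = 0.7617/1.667 = 0.4568 m.
Froude number Fr = V/√(g·D_h) = 1.053/√(9.81×0.4568) = 0.497, which is less than 1, so the flow is subcritical.

subcritical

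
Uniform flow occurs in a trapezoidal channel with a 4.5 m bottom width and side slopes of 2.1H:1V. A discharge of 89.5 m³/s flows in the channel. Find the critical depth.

At critical depth, Q² T / (g A³) = 1, i.e. A³/T = Q²/g = 89.5²/9.81 = 816.5.
Trying y = 2.8 m: A³/T = 1510 — high.
Trying y = 2.39 m: A³/T = 810 — close enough.

y_c = 2.39 m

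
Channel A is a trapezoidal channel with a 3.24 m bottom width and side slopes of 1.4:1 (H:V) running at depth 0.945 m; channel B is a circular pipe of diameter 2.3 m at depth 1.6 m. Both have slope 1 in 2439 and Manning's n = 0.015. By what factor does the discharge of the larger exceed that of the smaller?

1.38

Channel A: With bottom width b = 3.24 m and side slope z = 1.4: A = (b + zy)y = (3.24 + 1.4×0.945)×0.945 = 4.312 m²; P = b + 2y√(1+z²) = 3.24 + 2×0.945×1.72 = 6.492 m. Hydraulic radius R = A/P = 4.312/6.492 = 0.6642 m. Q_A = (1/0.015)·4.312·0.6642^(2/3)·√0.00041 = 4.431 m³/s.
Channel B: For a circular section of diameter D = 2.3 m at depth y = 1.6 m, the central angle is θ = 2 arccos(1 − 2y/D) = 3.946 rad. Then A = (D²/8)(θ − sin θ) = 3.085 m² and P = Dθ/2 = 4.538 m. Hydraulic radius R = A/P = 3.085/4.538 = 0.68 m. Q_B = (1/0.015)·3.085·0.68^(2/3)·√0.00041 = 3.22 m³/s.
The larger discharge is 4.431 m³/s and the smaller is 3.22 m³/s; the ratio is 1.38.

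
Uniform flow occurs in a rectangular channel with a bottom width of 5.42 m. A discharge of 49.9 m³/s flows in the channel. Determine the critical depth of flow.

For a rectangular channel, critical depth y_c = (q²/g)^(1/3) where q = Q/b = 49.9/5.42 = 9.207 m²/s.
So y_c = (9.207²/9.81)^(1/3) = 2.05 m.

y_c = 2.05 m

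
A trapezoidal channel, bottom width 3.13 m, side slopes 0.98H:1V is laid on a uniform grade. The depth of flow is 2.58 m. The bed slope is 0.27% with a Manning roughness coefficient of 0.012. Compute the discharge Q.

With bottom width b = 3.13 m and side slope z = 0.98: A = (b + zy)y = (3.13 + 0.98×2.58)×2.58 = 14.6 m²; P = b + 2y√(1+z²) = 3.13 + 2×2.58×1.4 = 10.35 m.
Hydraulic radius R = A/P = 14.6/10.35 = 1.41 m.
Manning's equation: Q = (1/n) A R^(2/3) S^(1/2) = (1/0.012) × 14.6 × 1.41^(2/3) × 0.0027^(1/2) = 79.5 m³/s.

Q = 79.5 m³/s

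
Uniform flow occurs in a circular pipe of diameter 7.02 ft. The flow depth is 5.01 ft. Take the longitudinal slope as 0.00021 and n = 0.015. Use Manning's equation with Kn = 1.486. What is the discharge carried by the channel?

Q = 69.4 ft³/s

For a circular section of diameter D = 7.02 ft at depth y = 5.01 ft, the central angle is θ = 2 arccos(1 − 2y/D) = 4.025 rad. Then A = (D²/8)(θ − sin θ) = 29.55 ft² and P = Dθ/2 = 14.13 ft.
Hydraulic radius R = A/P = 29.55/14.13 = 2.092 ft.
Manning's equation: Q = (1.486/n) A R^(2/3) S^(1/2) = (1.486/0.015) × 29.55 × 2.092^(2/3) × 0.00021^(1/2) = 69.4 ft³/s.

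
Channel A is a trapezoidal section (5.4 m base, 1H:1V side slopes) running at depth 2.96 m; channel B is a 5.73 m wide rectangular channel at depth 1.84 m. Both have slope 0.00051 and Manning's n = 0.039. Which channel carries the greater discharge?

channel A

Channel A: With bottom width b = 5.4 m and side slope z = 1: A = (b + zy)y = (5.4 + 1×2.96)×2.96 = 24.75 m²; P = b + 2y√(1+z²) = 5.4 + 2×2.96×1.414 = 13.77 m. Hydraulic radius R = A/P = 24.75/13.77 = 1.797 m. Q_A = (1/0.039)·24.75·1.797^(2/3)·√0.00051 = 21.18 m³/s.
Channel B: Flow area A = b·y = 5.73 × 1.84 = 10.54 m². Wetted perimeter P = b + 2y = 5.73 + 2×1.84 = 9.41 m. Hydraulic radius R = A/P = 10.54/9.41 = 1.12 m. Q_B = (1/0.039)·10.54·1.12^(2/3)·√0.00051 = 6.586 m³/s.
Q_A = 21.18 m³/s vs Q_B = 6.586 m³/s, so channel A carries more.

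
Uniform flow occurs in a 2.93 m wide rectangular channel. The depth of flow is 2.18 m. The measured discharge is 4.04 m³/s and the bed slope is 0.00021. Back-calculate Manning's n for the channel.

Flow area A = b·y = 2.93 × 2.18 = 6.387 m². Wetted perimeter P = b + 2y = 2.93 + 2×2.18 = 7.29 m.
Hydraulic radius R = A/P = 6.387/7.29 = 0.8762 m.
Rearranging Manning's equation: n = (1/Q) A R^(2/3) S^(1/2) = (1/4.04) × 6.387 × 0.8762^(2/3) × √0.00021 = 0.021.

n = 0.021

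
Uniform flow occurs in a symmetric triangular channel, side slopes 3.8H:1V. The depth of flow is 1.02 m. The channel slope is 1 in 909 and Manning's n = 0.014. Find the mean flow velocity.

V = 1.48 m/s

For a triangular section with side slope z = 3.8: A = zy² = 3.8×1.02² = 3.954 m²; P = 2y√(1+z²) = 2×1.02×3.929 = 8.016 m.
Hydraulic radius R = A/P = 3.954/8.016 = 0.4932 m.
From Manning's equation, V = (1/n) R^(2/3) S^(1/2) = (1/0.014) × 0.4932^(2/3) × 0.0011^(1/2) = 1.48 m/s.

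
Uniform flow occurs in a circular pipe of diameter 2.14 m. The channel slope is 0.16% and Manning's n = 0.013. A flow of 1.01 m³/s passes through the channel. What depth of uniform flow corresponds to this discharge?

y_n = 0.538 m

Manning's equation rearranged: A R^(2/3) = nQ / (1·√S) = 0.013 × 1.01 / (√0.0016) = 0.3282.
Try y = 0.597 m: A R^(2/3) = 0.403 — over.
Try y = 0.477 m: A R^(2/3) = 0.2583 — short.
Try y = 0.538 m: A R^(2/3) = 0.3283 — ≈ 0.3282.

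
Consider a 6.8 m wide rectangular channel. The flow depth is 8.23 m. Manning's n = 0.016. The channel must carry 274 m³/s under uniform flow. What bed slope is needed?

Flow area A = b·y = 6.8 × 8.23 = 55.96 m². Wetted perimeter P = b + 2y = 6.8 + 2×8.23 = 23.26 m.
Hydraulic radius R = A/P = 55.96/23.26 = 2.406 m.
From Manning's equation, S = [nQ / (1 A R^(2/3))]² = [0.016 × 274 / (1 × 55.96 × 2.406^(2/3))]² = 0.0019.

S = 0.0019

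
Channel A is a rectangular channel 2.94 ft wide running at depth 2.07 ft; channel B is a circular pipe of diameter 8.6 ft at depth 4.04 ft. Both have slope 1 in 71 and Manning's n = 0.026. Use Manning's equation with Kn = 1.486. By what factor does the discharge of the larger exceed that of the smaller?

Channel A: Flow area A = b·y = 2.94 × 2.07 = 6.086 ft². Wetted perimeter P = b + 2y = 2.94 + 2×2.07 = 7.08 ft. Hydraulic radius R = A/P = 6.086/7.08 = 0.8596 ft. Q_A = (1.486/0.026)·6.086·0.8596^(2/3)·√0.01408 = 37.32 ft³/s.
Channel B: For a circular section of diameter D = 8.6 ft at depth y = 4.04 ft, the central angle is θ = 2 arccos(1 − 2y/D) = 3.021 rad. Then A = (D²/8)(θ − sin θ) = 26.81 ft² and P = Dθ/2 = 12.99 ft. Hydraulic radius R = A/P = 26.81/12.99 = 2.064 ft. Q_B = (1.486/0.026)·26.81·2.064^(2/3)·√0.01408 = 294.8 ft³/s.
The larger discharge is 294.8 ft³/s and the smaller is 37.32 ft³/s; the ratio is 7.9.

7.9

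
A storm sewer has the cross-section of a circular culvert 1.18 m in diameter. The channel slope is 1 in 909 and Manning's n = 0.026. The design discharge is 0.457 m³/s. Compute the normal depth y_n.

Manning's equation rearranged: A R^(2/3) = nQ / (1·√S) = 0.026 × 0.457 / (√0.0011) = 0.3582.
At y = 0.915 m: A R^(2/3) = 0.4587 — high.
At y = 0.634 m: A R^(2/3) = 0.2732 — low.
At y = 0.755 m: A R^(2/3) = 0.3583 — matches.

y_n = 0.755 m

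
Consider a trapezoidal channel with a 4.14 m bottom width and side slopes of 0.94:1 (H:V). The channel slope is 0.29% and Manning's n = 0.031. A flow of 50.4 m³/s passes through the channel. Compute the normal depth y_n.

y_n = 2.97 m

Manning's equation rearranged: A R^(2/3) = nQ / (1·√S) = 0.031 × 50.4 / (√0.0029) = 29.01.
At y = 3.48 m: A R^(2/3) = 39.34 — too large.
At y = 2.97 m: A R^(2/3) = 29.03 — matches.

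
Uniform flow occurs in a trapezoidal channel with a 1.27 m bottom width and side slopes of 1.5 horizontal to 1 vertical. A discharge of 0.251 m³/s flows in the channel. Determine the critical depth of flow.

y_c = 0.149 m

At critical depth, Q² T / (g A³) = 1, i.e. A³/T = Q²/g = 0.251²/9.81 = 0.006422.
Trying y = 0.172 m: A³/T = 0.01016 — over.
Trying y = 0.132 m: A³/T = 0.004367 — short.
Trying y = 0.149 m: A³/T = 0.006418 — ≈ 0.006422.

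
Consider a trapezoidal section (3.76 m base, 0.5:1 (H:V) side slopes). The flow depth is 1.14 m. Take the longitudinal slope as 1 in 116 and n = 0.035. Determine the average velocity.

With bottom width b = 3.76 m and side slope z = 0.5: A = (b + zy)y = (3.76 + 0.5×1.14)×1.14 = 4.936 m²; P = b + 2y√(1+z²) = 3.76 + 2×1.14×1.118 = 6.309 m.
Hydraulic radius R = A/P = 4.936/6.309 = 0.7824 m.
From Manning's equation, V = (1/n) R^(2/3) S^(1/2) = (1/0.035) × 0.7824^(2/3) × 0.008621^(1/2) = 2.25 m/s.

V = 2.25 m/s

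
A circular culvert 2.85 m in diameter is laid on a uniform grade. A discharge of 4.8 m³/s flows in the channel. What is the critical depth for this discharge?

y_c = 0.945 m

At critical depth, Q² T / (g A³) = 1, i.e. A³/T = Q²/g = 4.8²/9.81 = 2.349.
Try y = 0.685 m: A³/T = 0.6742 — too small.
Try y = 1.05 m: A³/T = 3.532 — too large.
Try y = 0.945 m: A³/T = 2.352 — ≈ 2.349.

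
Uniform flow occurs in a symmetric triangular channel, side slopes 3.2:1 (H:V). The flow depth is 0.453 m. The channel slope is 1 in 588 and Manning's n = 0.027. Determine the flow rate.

For a triangular section with side slope z = 3.2: A = zy² = 3.2×0.453² = 0.6567 m²; P = 2y√(1+z²) = 2×0.453×3.353 = 3.037 m.
Hydraulic radius R = A/P = 0.6567/3.037 = 0.2162 m.
Manning's equation: Q = (1/n) A R^(2/3) S^(1/2) = (1/0.027) × 0.6567 × 0.2162^(2/3) × 0.001701^(1/2) = 0.361 m³/s.

Q = 0.361 m³/s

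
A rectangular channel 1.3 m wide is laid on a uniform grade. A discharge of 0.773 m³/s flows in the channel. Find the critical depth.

For a rectangular channel, critical depth y_c = (q²/g)^(1/3) where q = Q/b = 0.773/1.3 = 0.5946 m²/s.
So y_c = (0.5946²/9.81)^(1/3) = 0.33 m.

y_c = 0.33 m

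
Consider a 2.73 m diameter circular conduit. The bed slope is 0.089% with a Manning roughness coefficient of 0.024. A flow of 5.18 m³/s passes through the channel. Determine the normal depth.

y_n = 2.06 m

Manning's equation rearranged: A R^(2/3) = nQ / (1·√S) = 0.024 × 5.18 / (√0.00089) = 4.167.
At y = 2.54 m: A R^(2/3) = 4.879 — high.
At y = 1.62 m: A R^(2/3) = 2.997 — low.
At y = 2.06 m: A R^(2/3) = 4.167 — matches.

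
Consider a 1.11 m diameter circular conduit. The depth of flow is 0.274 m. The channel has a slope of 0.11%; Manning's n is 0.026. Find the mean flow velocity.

For a circular section of diameter D = 1.11 m at depth y = 0.274 m, the central angle is θ = 2 arccos(1 − 2y/D) = 2.08 rad. Then A = (D²/8)(θ − sin θ) = 0.1858 m² and P = Dθ/2 = 1.154 m.
Hydraulic radius R = A/P = 0.1858/1.154 = 0.161 m.
From Manning's equation, V = (1/n) R^(2/3) S^(1/2) = (1/0.026) × 0.161^(2/3) × 0.0011^(1/2) = 0.378 m/s.

V = 0.378 m/s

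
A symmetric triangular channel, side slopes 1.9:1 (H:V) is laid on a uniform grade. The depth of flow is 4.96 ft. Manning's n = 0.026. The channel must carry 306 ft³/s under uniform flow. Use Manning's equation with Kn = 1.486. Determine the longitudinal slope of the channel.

For a triangular section with side slope z = 1.9: A = zy² = 1.9×4.96² = 46.74 ft²; P = 2y√(1+z²) = 2×4.96×2.147 = 21.3 ft.
Hydraulic radius R = A/P = 46.74/21.3 = 2.195 ft.
From Manning's equation, S = [nQ / (1.486 A R^(2/3))]² = [0.026 × 306 / (1.486 × 46.74 × 2.195^(2/3))]² = 0.0046.

S = 0.0046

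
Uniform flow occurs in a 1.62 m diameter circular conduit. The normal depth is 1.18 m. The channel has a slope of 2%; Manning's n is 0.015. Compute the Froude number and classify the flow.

supercritical

For a circular section of diameter D = 1.62 m at depth y = 1.18 m, the central angle is θ = 2 arccos(1 − 2y/D) = 4.09 rad. Then A = (D²/8)(θ − sin θ) = 1.608 m² and P = Dθ/2 = 3.313 m.
Hydraulic radius R = A/P = 1.608/3.313 = 0.4855 m.
V = (1/n) R^(2/3) √S = (1/0.015) × 0.4855^(2/3) × √0.02 = 5.824 m/s. Hydraulic depth D_h = A/T = 1.608/1.441 = 1.116 m.
Froude number Fr = V/√(g·D_h) = 5.824/√(9.81×1.116) = 1.76, which is greater than 1, so the flow is supercritical.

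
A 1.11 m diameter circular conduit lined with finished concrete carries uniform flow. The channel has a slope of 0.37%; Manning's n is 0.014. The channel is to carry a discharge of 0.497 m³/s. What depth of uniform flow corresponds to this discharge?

Manning's equation rearranged: A R^(2/3) = nQ / (1·√S) = 0.014 × 0.497 / (√0.0037) = 0.1144.
At y = 0.474 m: A R^(2/3) = 0.1562 — over.
At y = 0.293 m: A R^(2/3) = 0.06279 — short.
At y = 0.4 m: A R^(2/3) = 0.1144 — matches.

y_n = 0.4 m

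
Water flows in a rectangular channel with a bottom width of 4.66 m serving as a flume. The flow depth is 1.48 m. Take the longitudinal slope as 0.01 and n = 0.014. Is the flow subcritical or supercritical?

supercritical

Flow area A = b·y = 4.66 × 1.48 = 6.897 m². Wetted perimeter P = b + 2y = 4.66 + 2×1.48 = 7.62 m.
Hydraulic radius R = A/P = 6.897/7.62 = 0.9051 m.
V = (1/n) R^(2/3) √S = (1/0.014) × 0.9051^(2/3) × √0.01 = 6.683 m/s. Hydraulic depth D_h = A/T = 6.897/4.66 = 1.48 m.
Froude number Fr = V/√(g·D_h) = 6.683/√(9.81×1.48) = 1.75, which is greater than 1, so the flow is supercritical.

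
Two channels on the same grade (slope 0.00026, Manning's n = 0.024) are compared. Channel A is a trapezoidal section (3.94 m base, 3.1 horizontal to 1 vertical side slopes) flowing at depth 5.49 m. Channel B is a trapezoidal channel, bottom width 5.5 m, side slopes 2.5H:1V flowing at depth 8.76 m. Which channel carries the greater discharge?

channel B

Channel A: With bottom width b = 3.94 m and side slope z = 3.1: A = (b + zy)y = (3.94 + 3.1×5.49)×5.49 = 115.1 m²; P = b + 2y√(1+z²) = 3.94 + 2×5.49×3.257 = 39.71 m. Hydraulic radius R = A/P = 115.1/39.71 = 2.898 m. Q_A = (1/0.024)·115.1·2.898^(2/3)·√0.00026 = 157.1 m³/s.
Channel B: With bottom width b = 5.5 m and side slope z = 2.5: A = (b + zy)y = (5.5 + 2.5×8.76)×8.76 = 240 m²; P = b + 2y√(1+z²) = 5.5 + 2×8.76×2.693 = 52.67 m. Hydraulic radius R = A/P = 240/52.67 = 4.557 m. Q_B = (1/0.024)·240·4.557^(2/3)·√0.00026 = 443.2 m³/s.
Q_A = 157.1 m³/s vs Q_B = 443.2 m³/s, so channel B carries more.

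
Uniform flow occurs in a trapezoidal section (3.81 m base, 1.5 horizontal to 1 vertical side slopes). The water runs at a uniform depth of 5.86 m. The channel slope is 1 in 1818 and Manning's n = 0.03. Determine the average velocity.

With bottom width b = 3.81 m and side slope z = 1.5: A = (b + zy)y = (3.81 + 1.5×5.86)×5.86 = 73.84 m²; P = b + 2y√(1+z²) = 3.81 + 2×5.86×1.803 = 24.94 m.
Hydraulic radius R = A/P = 73.84/24.94 = 2.961 m.
From Manning's equation, V = (1/n) R^(2/3) S^(1/2) = (1/0.03) × 2.961^(2/3) × 0.0005501^(1/2) = 1.61 m/s.

V = 1.61 m/s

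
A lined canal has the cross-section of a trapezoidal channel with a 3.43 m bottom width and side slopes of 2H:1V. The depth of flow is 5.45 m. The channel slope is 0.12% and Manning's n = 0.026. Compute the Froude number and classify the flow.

subcritical

With bottom width b = 3.43 m and side slope z = 2: A = (b + zy)y = (3.43 + 2×5.45)×5.45 = 78.1 m²; P = b + 2y√(1+z²) = 3.43 + 2×5.45×2.236 = 27.8 m.
Hydraulic radius R = A/P = 78.1/27.8 = 2.809 m.
V = (1/n) R^(2/3) √S = (1/0.026) × 2.809^(2/3) × √0.0012 = 2.652 m/s. Hydraulic depth D_h = A/T = 78.1/25.23 = 3.095 m.
Froude number Fr = V/√(g·D_h) = 2.652/√(9.81×3.095) = 0.481, which is less than 1, so the flow is subcritical.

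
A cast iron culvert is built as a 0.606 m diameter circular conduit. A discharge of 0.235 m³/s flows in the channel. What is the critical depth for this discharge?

At critical depth, Q² T / (g A³) = 1, i.e. A³/T = Q²/g = 0.235²/9.81 = 0.005629.
At y = 0.266 m: A³/T = 0.003008 — too small.
At y = 0.357 m: A³/T = 0.009262 — too large.
At y = 0.313 m: A³/T = 0.005603 — close enough.

y_c = 0.313 m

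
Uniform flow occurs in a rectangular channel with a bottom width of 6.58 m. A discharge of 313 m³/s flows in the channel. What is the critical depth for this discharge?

y_c = 6.13 m

For a rectangular channel, critical depth y_c = (q²/g)^(1/3) where q = Q/b = 313/6.58 = 47.57 m²/s.
So y_c = (47.57²/9.81)^(1/3) = 6.13 m.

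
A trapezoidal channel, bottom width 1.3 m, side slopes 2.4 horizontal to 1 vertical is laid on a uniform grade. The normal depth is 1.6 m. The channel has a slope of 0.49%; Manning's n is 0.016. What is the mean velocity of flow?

V = 3.94 m/s

With bottom width b = 1.3 m and side slope z = 2.4: A = (b + zy)y = (1.3 + 2.4×1.6)×1.6 = 8.224 m²; P = b + 2y√(1+z²) = 1.3 + 2×1.6×2.6 = 9.62 m.
Hydraulic radius R = A/P = 8.224/9.62 = 0.8549 m.
From Manning's equation, V = (1/n) R^(2/3) S^(1/2) = (1/0.016) × 0.8549^(2/3) × 0.0049^(1/2) = 3.94 m/s.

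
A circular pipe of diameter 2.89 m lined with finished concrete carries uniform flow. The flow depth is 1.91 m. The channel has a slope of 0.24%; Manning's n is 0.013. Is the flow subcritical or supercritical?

For a circular section of diameter D = 2.89 m at depth y = 1.91 m, the central angle is θ = 2 arccos(1 − 2y/D) = 3.797 rad. Then A = (D²/8)(θ − sin θ) = 4.6 m² and P = Dθ/2 = 5.486 m.
Hydraulic radius R = A/P = 4.6/5.486 = 0.8385 m.
V = (1/n) R^(2/3) √S = (1/0.013) × 0.8385^(2/3) × √0.0024 = 3.351 m/s. Hydraulic depth D_h = A/T = 4.6/2.736 = 1.681 m.
Froude number Fr = V/√(g·D_h) = 3.351/√(9.81×1.681) = 0.825, which is less than 1, so the flow is subcritical.

subcritical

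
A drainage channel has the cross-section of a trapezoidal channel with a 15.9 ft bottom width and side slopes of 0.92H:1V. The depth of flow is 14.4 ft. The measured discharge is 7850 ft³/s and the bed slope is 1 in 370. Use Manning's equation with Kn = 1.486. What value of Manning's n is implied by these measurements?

n = 0.016

With bottom width b = 15.9 ft and side slope z = 0.92: A = (b + zy)y = (15.9 + 0.92×14.4)×14.4 = 419.7 ft²; P = b + 2y√(1+z²) = 15.9 + 2×14.4×1.359 = 55.03 ft.
Hydraulic radius R = A/P = 419.7/55.03 = 7.627 ft.
Rearranging Manning's equation: n = (1.486/Q) A R^(2/3) S^(1/2) = (1.486/7850) × 419.7 × 7.627^(2/3) × √0.002703 = 0.016.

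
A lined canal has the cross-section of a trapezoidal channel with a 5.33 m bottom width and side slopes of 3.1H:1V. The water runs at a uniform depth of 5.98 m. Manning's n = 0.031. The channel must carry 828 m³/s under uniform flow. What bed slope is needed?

S = 0.00679

With bottom width b = 5.33 m and side slope z = 3.1: A = (b + zy)y = (5.33 + 3.1×5.98)×5.98 = 142.7 m²; P = b + 2y√(1+z²) = 5.33 + 2×5.98×3.257 = 44.29 m.
Hydraulic radius R = A/P = 142.7/44.29 = 3.223 m.
From Manning's equation, S = [nQ / (1 A R^(2/3))]² = [0.031 × 828 / (1 × 142.7 × 3.223^(2/3))]² = 0.00679.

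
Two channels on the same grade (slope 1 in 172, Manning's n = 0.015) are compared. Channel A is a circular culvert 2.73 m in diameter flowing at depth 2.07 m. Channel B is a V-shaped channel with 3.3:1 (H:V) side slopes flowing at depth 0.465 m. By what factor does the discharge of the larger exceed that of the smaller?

Channel A: For a circular section of diameter D = 2.73 m at depth y = 2.07 m, the central angle is θ = 2 arccos(1 − 2y/D) = 4.227 rad. Then A = (D²/8)(θ − sin θ) = 4.762 m² and P = Dθ/2 = 5.77 m. Hydraulic radius R = A/P = 4.762/5.77 = 0.8253 m. Q_A = (1/0.015)·4.762·0.8253^(2/3)·√0.005814 = 21.3 m³/s.
Channel B: For a triangular section with side slope z = 3.3: A = zy² = 3.3×0.465² = 0.7135 m²; P = 2y√(1+z²) = 2×0.465×3.448 = 3.207 m. Hydraulic radius R = A/P = 0.7135/3.207 = 0.2225 m. Q_B = (1/0.015)·0.7135·0.2225^(2/3)·√0.005814 = 1.332 m³/s.
The larger discharge is 21.3 m³/s and the smaller is 1.332 m³/s; the ratio is 16.

16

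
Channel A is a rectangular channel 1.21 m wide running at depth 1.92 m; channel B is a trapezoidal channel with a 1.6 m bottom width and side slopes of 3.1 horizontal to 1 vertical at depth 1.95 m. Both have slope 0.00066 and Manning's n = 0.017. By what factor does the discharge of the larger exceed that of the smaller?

11.1

Channel A: Flow area A = b·y = 1.21 × 1.92 = 2.323 m². Wetted perimeter P = b + 2y = 1.21 + 2×1.92 = 5.05 m. Hydraulic radius R = A/P = 2.323/5.05 = 0.46 m. Q_A = (1/0.017)·2.323·0.46^(2/3)·√0.00066 = 2.092 m³/s.
Channel B: With bottom width b = 1.6 m and side slope z = 3.1: A = (b + zy)y = (1.6 + 3.1×1.95)×1.95 = 14.91 m²; P = b + 2y√(1+z²) = 1.6 + 2×1.95×3.257 = 14.3 m. Hydraulic radius R = A/P = 14.91/14.3 = 1.042 m. Q_B = (1/0.017)·14.91·1.042^(2/3)·√0.00066 = 23.16 m³/s.
The larger discharge is 23.16 m³/s and the smaller is 2.092 m³/s; the ratio is 11.1.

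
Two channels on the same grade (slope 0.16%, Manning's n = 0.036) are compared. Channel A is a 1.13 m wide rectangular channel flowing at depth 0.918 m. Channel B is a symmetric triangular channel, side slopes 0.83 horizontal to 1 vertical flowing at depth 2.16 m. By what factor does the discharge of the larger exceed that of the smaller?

Channel A: Flow area A = b·y = 1.13 × 0.918 = 1.037 m². Wetted perimeter P = b + 2y = 1.13 + 2×0.918 = 2.966 m. Hydraulic radius R = A/P = 1.037/2.966 = 0.3497 m. Q_A = (1/0.036)·1.037·0.3497^(2/3)·√0.0016 = 0.5722 m³/s.
Channel B: For a triangular section with side slope z = 0.83: A = zy² = 0.83×2.16² = 3.872 m²; P = 2y√(1+z²) = 2×2.16×1.3 = 5.614 m. Hydraulic radius R = A/P = 3.872/5.614 = 0.6898 m. Q_B = (1/0.036)·3.872·0.6898^(2/3)·√0.0016 = 3.359 m³/s.
The larger discharge is 3.359 m³/s and the smaller is 0.5722 m³/s; the ratio is 5.87.

5.87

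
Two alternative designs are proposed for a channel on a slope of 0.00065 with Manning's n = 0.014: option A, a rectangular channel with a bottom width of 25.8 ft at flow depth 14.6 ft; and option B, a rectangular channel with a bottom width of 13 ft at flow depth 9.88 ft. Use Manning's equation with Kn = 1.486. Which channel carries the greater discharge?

Channel A: Flow area A = b·y = 25.8 × 14.6 = 376.7 ft². Wetted perimeter P = b + 2y = 25.8 + 2×14.6 = 55 ft. Hydraulic radius R = A/P = 376.7/55 = 6.849 ft. Q_A = (1.486/0.014)·376.7·6.849^(2/3)·√0.00065 = 3676 ft³/s.
Channel B: Flow area A = b·y = 13 × 9.88 = 128.4 ft². Wetted perimeter P = b + 2y = 13 + 2×9.88 = 32.76 ft. Hydraulic radius R = A/P = 128.4/32.76 = 3.921 ft. Q_B = (1.486/0.014)·128.4·3.921^(2/3)·√0.00065 = 864.2 ft³/s.
Q_A = 3676 ft³/s vs Q_B = 864.2 ft³/s, so channel A carries more.

channel A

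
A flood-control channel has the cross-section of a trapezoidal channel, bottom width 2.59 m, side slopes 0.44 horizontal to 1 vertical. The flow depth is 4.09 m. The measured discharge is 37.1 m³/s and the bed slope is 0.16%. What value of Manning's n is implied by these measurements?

n = 0.026

With bottom width b = 2.59 m and side slope z = 0.44: A = (b + zy)y = (2.59 + 0.44×4.09)×4.09 = 17.95 m²; P = b + 2y√(1+z²) = 2.59 + 2×4.09×1.093 = 11.53 m.
Hydraulic radius R = A/P = 17.95/11.53 = 1.558 m.
Rearranging Manning's equation: n = (1/Q) A R^(2/3) S^(1/2) = (1/37.1) × 17.95 × 1.558^(2/3) × √0.0016 = 0.026.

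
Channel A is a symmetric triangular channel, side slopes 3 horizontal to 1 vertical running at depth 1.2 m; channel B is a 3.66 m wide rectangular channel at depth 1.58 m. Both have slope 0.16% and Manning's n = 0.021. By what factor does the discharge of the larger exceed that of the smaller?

1.75

Channel A: For a triangular section with side slope z = 3: A = zy² = 3×1.2² = 4.32 m²; P = 2y√(1+z²) = 2×1.2×3.162 = 7.589 m. Hydraulic radius R = A/P = 4.32/7.589 = 0.5692 m. Q_A = (1/0.021)·4.32·0.5692^(2/3)·√0.0016 = 5.652 m³/s.
Channel B: Flow area A = b·y = 3.66 × 1.58 = 5.783 m². Wetted perimeter P = b + 2y = 3.66 + 2×1.58 = 6.82 m. Hydraulic radius R = A/P = 5.783/6.82 = 0.8479 m. Q_B = (1/0.021)·5.783·0.8479^(2/3)·√0.0016 = 9.868 m³/s.
The larger discharge is 9.868 m³/s and the smaller is 5.652 m³/s; the ratio is 1.75.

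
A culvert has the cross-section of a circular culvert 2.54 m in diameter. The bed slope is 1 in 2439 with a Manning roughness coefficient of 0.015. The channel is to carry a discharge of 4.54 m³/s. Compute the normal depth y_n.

y_n = 1.88 m

Manning's equation rearranged: A R^(2/3) = nQ / (1·√S) = 0.015 × 4.54 / (√0.00041) = 3.363.
Trying y = 2.19 m: A R^(2/3) = 3.897 — too large.
Trying y = 1.66 m: A R^(2/3) = 2.854 — too small.
Trying y = 1.88 m: A R^(2/3) = 3.361 — ≈ 3.363.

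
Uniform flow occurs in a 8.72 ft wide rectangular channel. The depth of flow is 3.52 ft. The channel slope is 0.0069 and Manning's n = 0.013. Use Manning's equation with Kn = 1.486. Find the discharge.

Flow area A = b·y = 8.72 × 3.52 = 30.69 ft². Wetted perimeter P = b + 2y = 8.72 + 2×3.52 = 15.76 ft.
Hydraulic radius R = A/P = 30.69/15.76 = 1.948 ft.
Manning's equation: Q = (1.486/n) A R^(2/3) S^(1/2) = (1.486/0.013) × 30.69 × 1.948^(2/3) × 0.0069^(1/2) = 455 ft³/s.

Q = 455 ft³/s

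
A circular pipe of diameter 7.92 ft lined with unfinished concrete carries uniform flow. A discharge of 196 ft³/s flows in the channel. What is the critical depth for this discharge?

y_c = 3.51 ft

At critical depth, Q² T / (g A³) = 1, i.e. A³/T = Q²/g = 196²/32.2 = 1193.
Trying y = 3.9 ft: A³/T = 1780 — too large.
Trying y = 3 ft: A³/T = 651.3 — too small.
Trying y = 3.51 ft: A³/T = 1190 — matches.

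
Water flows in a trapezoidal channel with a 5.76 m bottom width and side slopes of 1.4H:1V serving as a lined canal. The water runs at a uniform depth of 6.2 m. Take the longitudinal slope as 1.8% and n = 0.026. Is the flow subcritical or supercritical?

With bottom width b = 5.76 m and side slope z = 1.4: A = (b + zy)y = (5.76 + 1.4×6.2)×6.2 = 89.53 m²; P = b + 2y√(1+z²) = 5.76 + 2×6.2×1.72 = 27.09 m.
Hydraulic radius R = A/P = 89.53/27.09 = 3.304 m.
V = (1/n) R^(2/3) √S = (1/0.026) × 3.304^(2/3) × √0.018 = 11.45 m/s. Hydraulic depth D_h = A/T = 89.53/23.12 = 3.872 m.
Froude number Fr = V/√(g·D_h) = 11.45/√(9.81×3.872) = 1.86, which is greater than 1, so the flow is supercritical.

supercritical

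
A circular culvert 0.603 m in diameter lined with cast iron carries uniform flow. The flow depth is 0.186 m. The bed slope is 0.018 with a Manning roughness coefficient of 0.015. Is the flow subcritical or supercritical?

supercritical

For a circular section of diameter D = 0.603 m at depth y = 0.186 m, the central angle is θ = 2 arccos(1 − 2y/D) = 2.355 rad. Then A = (D²/8)(θ − sin θ) = 0.07489 m² and P = Dθ/2 = 0.7101 m.
Hydraulic radius R = A/P = 0.07489/0.7101 = 0.1055 m.
V = (1/n) R^(2/3) √S = (1/0.015) × 0.1055^(2/3) × √0.018 = 1.996 m/s. Hydraulic depth D_h = A/T = 0.07489/0.557 = 0.1344 m.
Froude number Fr = V/√(g·D_h) = 1.996/√(9.81×0.1344) = 1.74, which is greater than 1, so the flow is supercritical.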